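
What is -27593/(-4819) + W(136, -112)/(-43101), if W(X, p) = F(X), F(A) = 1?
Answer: 1189281074/207703719 ≈ 5.7259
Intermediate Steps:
W(X, p) = 1
-27593/(-4819) + W(136, -112)/(-43101) = -27593/(-4819) + 1/(-43101) = -27593*(-1/4819) + 1*(-1/43101) = 27593/4819 - 1/43101 = 1189281074/207703719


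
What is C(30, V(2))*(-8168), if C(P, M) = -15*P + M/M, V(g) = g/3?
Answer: 3667432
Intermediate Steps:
V(g) = g/3 (V(g) = g*(1/3) = g/3)
C(P, M) = 1 - 15*P (C(P, M) = -15*P + 1 = 1 - 15*P)
C(30, V(2))*(-8168) = (1 - 15*30)*(-8168) = (1 - 450)*(-8168) = -449*(-8168) = 3667432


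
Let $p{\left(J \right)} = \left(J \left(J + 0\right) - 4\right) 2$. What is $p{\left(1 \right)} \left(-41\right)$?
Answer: $246$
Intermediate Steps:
$p{\left(J \right)} = -8 + 2 J^{2}$ ($p{\left(J \right)} = \left(J J - 4\right) 2 = \left(J^{2} - 4\right) 2 = \left(-4 + J^{2}\right) 2 = -8 + 2 J^{2}$)
$p{\left(1 \right)} \left(-41\right) = \left(-8 + 2 \cdot 1^{2}\right) \left(-41\right) = \left(-8 + 2 \cdot 1\right) \left(-41\right) = \left(-8 + 2\right) \left(-41\right) = \left(-6\right) \left(-41\right) = 246$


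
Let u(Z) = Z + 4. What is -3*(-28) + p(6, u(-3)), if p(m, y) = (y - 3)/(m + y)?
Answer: 586/7 ≈ 83.714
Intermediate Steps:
u(Z) = 4 + Z
p(m, y) = (-3 + y)/(m + y)
-3*(-28) + p(6, u(-3)) = -3*(-28) + (-3 + (4 - 3))/(6 + (4 - 3)) = 84 + (-3 + 1)/(6 + 1) = 84 - 2/7 = 586/7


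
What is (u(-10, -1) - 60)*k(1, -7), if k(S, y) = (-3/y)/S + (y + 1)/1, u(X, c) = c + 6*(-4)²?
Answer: -195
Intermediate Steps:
u(X, c) = 96 + c (u(X, c) = c + 6*16 = c + 96 = 96 + c)
k(S, y) = 1 + y - 3/(S*y) (k(S, y) = -3/(S*y) + (1 + y)*1 = -3/(S*y) + (1 + y) = 1 + y - 3/(S*y))
(u(-10, -1) - 60)*k(1, -7) = ((96 - 1) - 60)*(1 - 7 - 3/(1*(-7))) = (95 - 60)*(1 - 7 - 3*1*(-⅐)) = 35*(1 - 7 + 3/7) = 35*(-39/7) = -195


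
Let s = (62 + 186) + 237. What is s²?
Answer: 235225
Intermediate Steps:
s = 485 (s = 248 + 237 = 485)
s² = 485² = 235225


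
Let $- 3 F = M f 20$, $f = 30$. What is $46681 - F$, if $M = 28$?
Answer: $52281$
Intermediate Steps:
$F = -5600$ ($F = - \frac{28 \cdot 30 \cdot 20}{3} = - \frac{840 \cdot 20}{3} = \left(- \frac{1}{3}\right) 16800 = -5600$)
$46681 - F = 46681 - -5600 = 46681 + 5600 = 52281$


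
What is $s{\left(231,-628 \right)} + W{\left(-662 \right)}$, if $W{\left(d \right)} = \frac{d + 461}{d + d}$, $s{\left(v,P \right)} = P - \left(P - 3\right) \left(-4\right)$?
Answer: $- \frac{4173047}{1324} \approx -3151.8$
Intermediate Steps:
$s{\left(v,P \right)} = -12 + 5 P$ ($s{\left(v,P \right)} = P - \left(-3 + P\right) \left(-4\right) = P - \left(12 - 4 P\right) = P + \left(-12 + 4 P\right) = -12 + 5 P$)
$W{\left(d \right)} = \frac{461 + d}{2 d}$
$s{\left(231,-628 \right)} + W{\left(-662 \right)} = \left(-12 + 5 \left(-628\right)\right) + \frac{461 - 662}{2 \left(-662\right)} = \left(-12 - 3140\right) + \frac{1}{2} \left(- \frac{1}{662}\right) \left(-201\right) = -3152 + \frac{201}{1324} = - \frac{4173047}{1324}$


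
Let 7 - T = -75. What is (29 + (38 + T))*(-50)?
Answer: -7450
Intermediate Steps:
T = 82 (T = 7 - 1*(-75) = 7 + 75 = 82)
(29 + (38 + T))*(-50) = (29 + (38 + 82))*(-50) = (29 + 120)*(-50) = 149*(-50) = -7450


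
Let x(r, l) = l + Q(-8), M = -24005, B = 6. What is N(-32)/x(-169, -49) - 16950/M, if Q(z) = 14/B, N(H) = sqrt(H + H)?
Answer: 3390/4801 - 6*I/35 ≈ 0.7061 - 0.17143*I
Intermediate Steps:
N(H) = sqrt(2)*sqrt(H) (N(H) = sqrt(2*H) = sqrt(2)*sqrt(H))
Q(z) = 7/3 (Q(z) = 14/6 = 14*(1/6) = 7/3)
x(r, l) = 7/3 + l (x(r, l) = l + 7/3 = 7/3 + l)
N(-32)/x(-169, -49) - 16950/M = (sqrt(2)*sqrt(-32))/(7/3 - 49) - 16950/(-24005) = (sqrt(2)*(4*I*sqrt(2)))/(-140/3) - 16950*(-1/24005) = (8*I)*(-3/140) + 3390/4801 = -6*I/35 + 3390/4801 = 3390/4801 - 6*I/35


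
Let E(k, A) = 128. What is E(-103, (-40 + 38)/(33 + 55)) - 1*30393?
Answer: -30265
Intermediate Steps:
E(-103, (-40 + 38)/(33 + 55)) - 1*30393 = 128 - 1*30393 = 128 - 30393 = -30265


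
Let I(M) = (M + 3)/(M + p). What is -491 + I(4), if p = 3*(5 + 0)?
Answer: -9322/19 ≈ -490.63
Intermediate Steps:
p = 15 (p = 3*5 = 15)
I(M) = (3 + M)/(15 + M) (I(M) = (M + 3)/(M + 15) = (3 + M)/(15 + M))
-491 + I(4) = -491 + (3 + 4)/(15 + 4) = -491 + 7/19 = -9322/19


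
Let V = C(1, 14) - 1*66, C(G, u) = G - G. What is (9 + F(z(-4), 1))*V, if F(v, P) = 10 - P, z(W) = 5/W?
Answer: -1188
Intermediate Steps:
C(G, u) = 0
V = -66 (V = 0 - 1*66 = 0 - 66 = -66)
(9 + F(z(-4), 1))*V = (9 + (10 - 1*1))*(-66) = (9 + (10 - 1))*(-66) = (9 + 9)*(-66) = 18*(-66) = -1188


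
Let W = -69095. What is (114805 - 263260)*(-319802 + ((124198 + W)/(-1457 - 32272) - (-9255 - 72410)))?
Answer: 397472327142360/11243 ≈ 3.5353e+10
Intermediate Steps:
(114805 - 263260)*(-319802 + ((124198 + W)/(-1457 - 32272) - (-9255 - 72410))) = (114805 - 263260)*(-319802 + ((124198 - 69095)/(-1457 - 32272) - (-9255 - 72410))) = -148455*(-319802 + (55103/(-33729) - 1*(-81665))) = -148455*(-319802 + (55103*(-1/33729) + 81665)) = -148455*(-319802 + (-55103/33729 + 81665)) = -148455*(-319802 + 2754423682/33729) = -148455*(-8032177976/33729) = 397472327142360/11243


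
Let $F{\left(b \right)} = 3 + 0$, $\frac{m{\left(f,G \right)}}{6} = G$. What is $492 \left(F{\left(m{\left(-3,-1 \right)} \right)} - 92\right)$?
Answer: $-43788$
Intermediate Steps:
$m{\left(f,G \right)} = 6 G$
$F{\left(b \right)} = 3$
$492 \left(F{\left(m{\left(-3,-1 \right)} \right)} - 92\right) = 492 \left(3 - 92\right) = 492 \left(-89\right) = -43788$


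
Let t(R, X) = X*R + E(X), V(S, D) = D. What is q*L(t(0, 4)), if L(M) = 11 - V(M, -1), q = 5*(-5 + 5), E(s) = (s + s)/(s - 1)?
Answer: 0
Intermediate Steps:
E(s) = 2*s/(-1 + s) (E(s) = (2*s)/(-1 + s) = 2*s/(-1 + s))
q = 0 (q = 5*0 = 0)
t(R, X) = R*X + 2*X/(-1 + X) (t(R, X) = X*R + 2*X/(-1 + X) = R*X + 2*X/(-1 + X))
L(M) = 12 (L(M) = 11 - 1*(-1) = 11 + 1 = 12)
q*L(t(0, 4)) = 0*12 = 0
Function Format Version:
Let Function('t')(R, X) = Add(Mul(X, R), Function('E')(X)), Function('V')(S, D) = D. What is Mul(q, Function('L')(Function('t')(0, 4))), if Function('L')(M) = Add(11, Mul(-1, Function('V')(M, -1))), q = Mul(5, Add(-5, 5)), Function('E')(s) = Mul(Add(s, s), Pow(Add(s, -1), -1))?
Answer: 0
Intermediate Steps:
Function('E')(s) = Mul(2, s, Pow(Add(-1, s), -1)) (Function('E')(s) = Mul(Mul(2, s), Pow(Add(-1, s), -1)) = Mul(2, s, Pow(Add(-1, s), -1)))
q = 0 (q = Mul(5, 0) = 0)
Function('t')(R, X) = Add(Mul(R, X), Mul(2, X, Pow(Add(-1, X), -1))) (Function('t')(R, X) = Add(Mul(X, R), Mul(2, X, Pow(Add(-1, X), -1))) = Add(Mul(R, X), Mul(2, X, Pow(Add(-1, X), -1))))
Function('L')(M) = 12 (Function('L')(M) = Add(11, Mul(-1, -1)) = Add(11, 1) = 12)
Mul(q, Function('L')(Function('t')(0, 4))) = Mul(0, 12) = 0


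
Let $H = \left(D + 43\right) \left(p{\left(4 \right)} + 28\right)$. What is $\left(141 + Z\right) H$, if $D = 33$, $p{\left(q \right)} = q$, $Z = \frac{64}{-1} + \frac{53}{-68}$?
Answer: $\frac{3151264}{17} \approx 1.8537 \cdot 10^{5}$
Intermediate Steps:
$Z = - \frac{4405}{68}$ ($Z = 64 \left(-1\right) + 53 \left(- \frac{1}{68}\right) = -64 - \frac{53}{68} = - \frac{4405}{68} \approx -64.779$)
$H = 2432$ ($H = \left(33 + 43\right) \left(4 + 28\right) = 76 \cdot 32 = 2432$)
$\left(141 + Z\right) H = \left(141 - \frac{4405}{68}\right) 2432 = \frac{5183}{68} \cdot 2432 = \frac{3151264}{17}$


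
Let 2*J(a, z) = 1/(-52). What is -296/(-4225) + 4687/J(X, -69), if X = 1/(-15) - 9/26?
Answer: -2059467504/4225 ≈ -4.8745e+5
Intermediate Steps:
X = -161/390 (X = 1*(-1/15) - 9*1/26 = -1/15 - 9/26 = -161/390 ≈ -0.41282)
J(a, z) = -1/104 (J(a, z) = (½)/(-52) = (½)*(-1/52) = -1/104)
-296/(-4225) + 4687/J(X, -69) = -296/(-4225) + 4687/(-1/104) = -296*(-1/4225) + 4687*(-104) = 296/4225 - 487448 = -2059467504/4225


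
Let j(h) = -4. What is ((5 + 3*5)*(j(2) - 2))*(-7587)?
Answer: 910440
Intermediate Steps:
((5 + 3*5)*(j(2) - 2))*(-7587) = ((5 + 3*5)*(-4 - 2))*(-7587) = ((5 + 15)*(-6))*(-7587) = (20*(-6))*(-7587) = -120*(-7587) = 910440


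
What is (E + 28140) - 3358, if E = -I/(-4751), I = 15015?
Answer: 117754297/4751 ≈ 24785.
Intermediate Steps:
E = 15015/4751 (E = -15015/(-4751) = -15015*(-1)/4751 = -1*(-15015/4751) = 15015/4751 ≈ 3.1604)
(E + 28140) - 3358 = (15015/4751 + 28140) - 3358 = 133708155/4751 - 3358 = 117754297/4751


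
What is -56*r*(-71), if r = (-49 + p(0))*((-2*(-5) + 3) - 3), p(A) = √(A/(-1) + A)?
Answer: -1948240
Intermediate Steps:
p(A) = 0 (p(A) = √(A*(-1) + A) = √(-A + A) = √0 = 0)
r = -490 (r = (-49 + 0)*((-2*(-5) + 3) - 3) = -49*((10 + 3) - 3) = -49*(13 - 3) = -49*10 = -490)
-56*r*(-71) = -56*(-490)*(-71) = 27440*(-71) = -1948240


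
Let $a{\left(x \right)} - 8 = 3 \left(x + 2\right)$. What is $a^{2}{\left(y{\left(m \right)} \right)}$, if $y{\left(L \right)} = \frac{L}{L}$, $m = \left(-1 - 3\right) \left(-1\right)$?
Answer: $289$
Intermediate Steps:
$m = 4$ ($m = \left(-4\right) \left(-1\right) = 4$)
$y{\left(L \right)} = 1$
$a{\left(x \right)} = 14 + 3 x$ ($a{\left(x \right)} = 8 + 3 \left(x + 2\right) = 8 + 3 \left(2 + x\right) = 8 + \left(6 + 3 x\right) = 14 + 3 x$)
$a^{2}{\left(y{\left(m \right)} \right)} = \left(14 + 3 \cdot 1\right)^{2} = \left(14 + 3\right)^{2} = 17^{2} = 289$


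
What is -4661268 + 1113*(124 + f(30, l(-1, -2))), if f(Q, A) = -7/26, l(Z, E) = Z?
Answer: -117612447/26 ≈ -4.5236e+6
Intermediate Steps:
f(Q, A) = -7/26 (f(Q, A) = -7*1/26 = -7/26)
-4661268 + 1113*(124 + f(30, l(-1, -2))) = -4661268 + 1113*(124 - 7/26) = -4661268 + 1113*(3217/26) = -4661268 + 3580521/26 = -117612447/26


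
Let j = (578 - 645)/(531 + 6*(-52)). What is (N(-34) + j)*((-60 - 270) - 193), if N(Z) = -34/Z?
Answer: -79496/219 ≈ -363.00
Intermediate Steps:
j = -67/219 (j = -67/(531 - 312) = -67/219 ≈ -0.30594)
(N(-34) + j)*((-60 - 270) - 193) = (-34/(-34) - 67/219)*((-60 - 270) - 193) = (-34*(-1/34) - 67/219)*(-330 - 193) = (1 - 67/219)*(-523) = (152/219)*(-523) = -79496/219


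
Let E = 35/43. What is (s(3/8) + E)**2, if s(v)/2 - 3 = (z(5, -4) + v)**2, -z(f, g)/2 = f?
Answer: 69866648329/1893376 ≈ 36901.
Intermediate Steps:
E = 35/43 (E = 35*(1/43) = 35/43 ≈ 0.81395)
z(f, g) = -2*f
s(v) = 6 + 2*(-10 + v)**2 (s(v) = 6 + 2*(-2*5 + v)**2 = 6 + 2*(-10 + v)**2)
(s(3/8) + E)**2 = ((6 + 2*(-10 + 3/8)**2) + 35/43)**2 = ((6 + 2*(-77/8)**2) + 35/43)**2 = ((6 + 2*(5929/64)) + 35/43)**2 = ((6 + 5929/32) + 35/43)**2 = (6121/32 + 35/43)**2 = (264323/1376)**2 = 69866648329/1893376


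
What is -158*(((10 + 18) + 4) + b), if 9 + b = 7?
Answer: -4740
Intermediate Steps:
b = -2 (b = -9 + 7 = -2)
-158*(((10 + 18) + 4) + b) = -158*(((10 + 18) + 4) - 2) = -158*((28 + 4) - 2) = -158*(32 - 2) = -158*30 = -4740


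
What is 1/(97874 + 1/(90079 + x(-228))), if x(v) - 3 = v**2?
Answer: 142066/13904567685 ≈ 1.0217e-5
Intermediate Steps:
x(v) = 3 + v**2
1/(97874 + 1/(90079 + x(-228))) = 1/(97874 + 1/(90079 + (3 + (-228)**2))) = 1/(97874 + 1/(90079 + (3 + 51984))) = 1/(97874 + 1/(90079 + 51987)) = 1/(97874 + 1/142066) = 1/(13904567685/142066) = 142066/13904567685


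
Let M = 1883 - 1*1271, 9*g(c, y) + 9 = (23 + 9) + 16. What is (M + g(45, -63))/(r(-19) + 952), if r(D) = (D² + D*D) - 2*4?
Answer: 1849/4998 ≈ 0.36995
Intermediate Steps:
g(c, y) = 13/3 (g(c, y) = -1 + ((23 + 9) + 16)/9 = -1 + (32 + 16)/9 = -1 + (⅑)*48 = -1 + 16/3 = 13/3)
r(D) = -8 + 2*D² (r(D) = (D² + D²) - 8 = 2*D² - 8 = -8 + 2*D²)
M = 612 (M = 1883 - 1271 = 612)
(M + g(45, -63))/(r(-19) + 952) = (612 + 13/3)/((-8 + 2*(-19)²) + 952) = 1849/(3*((-8 + 2*361) + 952)) = 1849/(3*((-8 + 722) + 952)) = 1849/(3*(714 + 952)) = (1849/3)/1666 = (1849/3)*(1/1666) = 1849/4998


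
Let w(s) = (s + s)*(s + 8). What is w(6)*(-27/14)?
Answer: -324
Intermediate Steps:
w(s) = 2*s*(8 + s) (w(s) = (2*s)*(8 + s) = 2*s*(8 + s))
w(6)*(-27/14) = (2*6*(8 + 6))*(-27/14) = (2*6*14)*(-27*1/14) = 168*(-27/14) = -324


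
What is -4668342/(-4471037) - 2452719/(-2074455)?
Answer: 6883487601071/3091655019945 ≈ 2.2265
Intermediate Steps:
-4668342/(-4471037) - 2452719/(-2074455) = -4668342*(-1/4471037) - 2452719*(-1/2074455) = 4668342/4471037 + 817573/691485 = 6883487601071/3091655019945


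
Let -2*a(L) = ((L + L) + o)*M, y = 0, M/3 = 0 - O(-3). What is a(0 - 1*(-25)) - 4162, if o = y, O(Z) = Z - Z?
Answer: -4162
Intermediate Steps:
O(Z) = 0
M = 0 (M = 3*(0 - 1*0) = 3*(0 + 0) = 3*0 = 0)
o = 0
a(L) = 0 (a(L) = -((L + L) + 0)*0/2 = -(2*L + 0)*0/2 = -2*L*0/2 = -½*0 = 0)
a(0 - 1*(-25)) - 4162 = 0 - 4162 = -4162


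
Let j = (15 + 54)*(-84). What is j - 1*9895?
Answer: -15691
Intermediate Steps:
j = -5796 (j = 69*(-84) = -5796)
j - 1*9895 = -5796 - 1*9895 = -5796 - 9895 = -15691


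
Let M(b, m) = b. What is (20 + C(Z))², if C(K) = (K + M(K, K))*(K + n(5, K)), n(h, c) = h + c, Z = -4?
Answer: 1936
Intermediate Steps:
n(h, c) = c + h
C(K) = 2*K*(5 + 2*K) (C(K) = (K + K)*(K + (K + 5)) = (2*K)*(K + (5 + K)) = (2*K)*(5 + 2*K) = 2*K*(5 + 2*K))
(20 + C(Z))² = (20 + 2*(-4)*(5 + 2*(-4)))² = (20 + 2*(-4)*(5 - 8))² = (20 + 2*(-4)*(-3))² = (20 + 24)² = 44² = 1936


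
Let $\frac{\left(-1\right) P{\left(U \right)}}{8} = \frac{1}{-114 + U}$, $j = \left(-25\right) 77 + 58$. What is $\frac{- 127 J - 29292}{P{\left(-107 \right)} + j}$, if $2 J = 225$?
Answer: $\frac{6420713}{275066} \approx 23.342$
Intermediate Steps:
$J = \frac{225}{2}$ ($J = \frac{1}{2} \cdot 225 = \frac{225}{2} \approx 112.5$)
$j = -1867$ ($j = -1925 + 58 = -1867$)
$P{\left(U \right)} = - \frac{8}{-114 + U}$
$\frac{- 127 J - 29292}{P{\left(-107 \right)} + j} = \frac{\left(-127\right) \frac{225}{2} - 29292}{- \frac{8}{-114 - 107} - 1867} = \frac{- \frac{28575}{2} - 29292}{- \frac{8}{-221} - 1867} = - \frac{87159}{2 \left(\left(-8\right) \left(- \frac{1}{221}\right) - 1867\right)} = - \frac{87159}{2 \left(\frac{8}{221} - 1867\right)} = - \frac{87159}{2 \left(- \frac{412599}{221}\right)} = \left(- \frac{87159}{2}\right) \left(- \frac{221}{412599}\right) = \frac{6420713}{275066}$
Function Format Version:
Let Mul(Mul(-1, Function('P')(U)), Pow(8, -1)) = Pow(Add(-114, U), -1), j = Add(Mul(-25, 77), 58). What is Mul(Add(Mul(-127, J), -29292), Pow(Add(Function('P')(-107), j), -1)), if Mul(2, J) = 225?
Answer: Rational(6420713, 275066) ≈ 23.342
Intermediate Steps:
J = Rational(225, 2) (J = Mul(Rational(1, 2), 225) = Rational(225, 2) ≈ 112.50)
j = -1867 (j = Add(-1925, 58) = -1867)
Function('P')(U) = Mul(-8, Pow(Add(-114, U), -1))
Mul(Add(Mul(-127, J), -29292), Pow(Add(Function('P')(-107), j), -1)) = Mul(Add(Mul(-127, Rational(225, 2)), -29292), Pow(Add(Mul(-8, Pow(Add(-114, -107), -1)), -1867), -1)) = Mul(Add(Rational(-28575, 2), -29292), Pow(Add(Mul(-8, Pow(-221, -1)), -1867), -1)) = Mul(Rational(-87159, 2), Pow(Add(Mul(-8, Rational(-1, 221)), -1867), -1)) = Mul(Rational(-87159, 2), Pow(Add(Rational(8, 221), -1867), -1)) = Mul(Rational(-87159, 2), Pow(Rational(-412599, 221), -1)) = Mul(Rational(-87159, 2), Rational(-221, 412599)) = Rational(6420713, 275066)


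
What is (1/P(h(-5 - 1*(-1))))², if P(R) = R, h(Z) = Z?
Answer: 1/16 ≈ 0.062500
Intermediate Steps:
(1/P(h(-5 - 1*(-1))))² = (1/(-5 - 1*(-1)))² = (1/(-5 + 1))² = (1/(-4))² = (-¼)² = 1/16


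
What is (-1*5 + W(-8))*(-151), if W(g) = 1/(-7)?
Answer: 5436/7 ≈ 776.57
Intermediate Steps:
W(g) = -1/7
(-1*5 + W(-8))*(-151) = (-1*5 - 1/7)*(-151) = (-5 - 1/7)*(-151) = -36/7*(-151) = 5436/7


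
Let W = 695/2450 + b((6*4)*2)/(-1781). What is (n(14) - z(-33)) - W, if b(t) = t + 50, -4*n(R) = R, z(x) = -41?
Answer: 16263168/436345 ≈ 37.271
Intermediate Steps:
n(R) = -R/4
b(t) = 50 + t
W = 199539/872690 (W = 695/2450 + (50 + (6*4)*2)/(-1781) = 695*(1/2450) + (50 + 24*2)*(-1/1781) = 139/490 + (50 + 48)*(-1/1781) = 139/490 + 98*(-1/1781) = 139/490 - 98/1781 = 199539/872690 ≈ 0.22865)
(n(14) - z(-33)) - W = (-¼*14 - 1*(-41)) - 1*199539/872690 = (-7/2 + 41) - 199539/872690 = 75/2 - 199539/872690 = 16263168/436345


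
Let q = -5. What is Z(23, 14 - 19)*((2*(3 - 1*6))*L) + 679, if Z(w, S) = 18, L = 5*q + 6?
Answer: 2731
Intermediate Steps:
L = -19 (L = 5*(-5) + 6 = -25 + 6 = -19)
Z(23, 14 - 19)*((2*(3 - 1*6))*L) + 679 = 18*((2*(3 - 1*6))*(-19)) + 679 = 18*((2*(3 - 6))*(-19)) + 679 = 18*((2*(-3))*(-19)) + 679 = 18*(-6*(-19)) + 679 = 18*114 + 679 = 2052 + 679 = 2731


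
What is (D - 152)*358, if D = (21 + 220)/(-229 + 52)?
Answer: -9717910/177 ≈ -54903.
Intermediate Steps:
D = -241/177 (D = 241/(-177) = 241*(-1/177) = -241/177 ≈ -1.3616)
(D - 152)*358 = (-241/177 - 152)*358 = -27145/177*358 = -9717910/177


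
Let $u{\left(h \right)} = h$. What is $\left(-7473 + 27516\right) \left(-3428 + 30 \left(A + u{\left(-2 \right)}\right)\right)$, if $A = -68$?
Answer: $-110797704$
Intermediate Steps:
$\left(-7473 + 27516\right) \left(-3428 + 30 \left(A + u{\left(-2 \right)}\right)\right) = \left(-7473 + 27516\right) \left(-3428 + 30 \left(-68 - 2\right)\right) = 20043 \left(-3428 + 30 \left(-70\right)\right) = 20043 \left(-3428 - 2100\right) = 20043 \left(-5528\right) = -110797704$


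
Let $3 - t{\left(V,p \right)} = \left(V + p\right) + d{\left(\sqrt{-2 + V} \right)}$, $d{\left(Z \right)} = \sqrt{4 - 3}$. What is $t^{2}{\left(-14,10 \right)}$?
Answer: $36$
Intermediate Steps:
$d{\left(Z \right)} = 1$ ($d{\left(Z \right)} = \sqrt{1} = 1$)
$t{\left(V,p \right)} = 2 - V - p$ ($t{\left(V,p \right)} = 3 - \left(\left(V + p\right) + 1\right) = 3 - \left(1 + V + p\right) = 2 - V - p$)
$t^{2}{\left(-14,10 \right)} = \left(2 - -14 - 10\right)^{2} = \left(2 + 14 - 10\right)^{2} = 6^{2} = 36$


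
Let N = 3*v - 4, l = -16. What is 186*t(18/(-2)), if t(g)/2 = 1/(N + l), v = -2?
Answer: -186/13 ≈ -14.308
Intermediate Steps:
N = -10 (N = 3*(-2) - 4 = -6 - 4 = -10)
t(g) = -1/13 (t(g) = 2/(-10 - 16) = 2/(-26) = 2*(-1/26) = -1/13)
186*t(18/(-2)) = 186*(-1/13) = -186/13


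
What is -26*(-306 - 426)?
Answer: 19032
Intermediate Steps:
-26*(-306 - 426) = -26*(-732) = 19032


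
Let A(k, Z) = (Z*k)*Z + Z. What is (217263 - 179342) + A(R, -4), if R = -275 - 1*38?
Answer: 32909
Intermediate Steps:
R = -313 (R = -275 - 38 = -313)
A(k, Z) = Z + k*Z**2 (A(k, Z) = k*Z**2 + Z = Z + k*Z**2)
(217263 - 179342) + A(R, -4) = (217263 - 179342) - 4*(1 - 4*(-313)) = 37921 - 4*(1 + 1252) = 37921 - 4*1253 = 37921 - 5012 = 32909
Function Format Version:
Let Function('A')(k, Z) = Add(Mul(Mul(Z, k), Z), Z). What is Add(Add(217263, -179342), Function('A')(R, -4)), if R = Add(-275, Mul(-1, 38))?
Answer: 32909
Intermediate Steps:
R = -313 (R = Add(-275, -38) = -313)
Function('A')(k, Z) = Add(Z, Mul(k, Pow(Z, 2))) (Function('A')(k, Z) = Add(Mul(k, Pow(Z, 2)), Z) = Add(Z, Mul(k, Pow(Z, 2))))
Add(Add(217263, -179342), Function('A')(R, -4)) = Add(Add(217263, -179342), Mul(-4, Add(1, Mul(-4, -313)))) = Add(37921, Mul(-4, Add(1, 1252))) = Add(37921, Mul(-4, 1253)) = Add(37921, -5012) = 32909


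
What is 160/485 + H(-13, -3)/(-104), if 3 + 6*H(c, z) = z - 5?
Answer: 21035/60528 ≈ 0.34753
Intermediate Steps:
H(c, z) = -4/3 + z/6 (H(c, z) = -½ + (z - 5)/6 = -½ + (-5 + z)/6 = -½ + (-⅚ + z/6) = -4/3 + z/6)
160/485 + H(-13, -3)/(-104) = 160/485 + (-4/3 + (⅙)*(-3))/(-104) = 160*(1/485) + (-4/3 - ½)*(-1/104) = 32/97 - 11/6*(-1/104) = 32/97 + 11/624 = 21035/60528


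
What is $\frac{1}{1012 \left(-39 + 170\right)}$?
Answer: $\frac{1}{132572} \approx 7.5431 \cdot 10^{-6}$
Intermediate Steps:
$\frac{1}{1012 \left(-39 + 170\right)} = \frac{1}{1012 \cdot 131} = \frac{1}{132572}$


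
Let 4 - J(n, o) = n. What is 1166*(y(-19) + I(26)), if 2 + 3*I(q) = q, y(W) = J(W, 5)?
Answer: 36146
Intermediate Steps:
J(n, o) = 4 - n
y(W) = 4 - W
I(q) = -⅔ + q/3
1166*(y(-19) + I(26)) = 1166*((4 - 1*(-19)) + (-⅔ + (⅓)*26)) = 1166*((4 + 19) + (-⅔ + 26/3)) = 1166*(23 + 8) = 1166*31 = 36146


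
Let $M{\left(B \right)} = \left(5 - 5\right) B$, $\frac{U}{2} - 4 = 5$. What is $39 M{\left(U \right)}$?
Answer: $0$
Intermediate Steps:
$U = 18$ ($U = 8 + 2 \cdot 5 = 8 + 10 = 18$)
$M{\left(B \right)} = 0$ ($M{\left(B \right)} = 0 B = 0$)
$39 M{\left(U \right)} = 39 \cdot 0 = 0$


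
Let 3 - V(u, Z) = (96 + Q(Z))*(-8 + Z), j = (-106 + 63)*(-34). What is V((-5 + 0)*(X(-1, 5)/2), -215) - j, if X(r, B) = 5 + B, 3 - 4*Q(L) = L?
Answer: 64205/2 ≈ 32103.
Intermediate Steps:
Q(L) = ¾ - L/4
j = 1462 (j = -43*(-34) = 1462)
V(u, Z) = 3 - (-8 + Z)*(387/4 - Z/4) (V(u, Z) = 3 - (96 + (¾ - Z/4))*(-8 + Z) = 3 - (387/4 - Z/4)*(-8 + Z) = 3 - (-8 + Z)*(387/4 - Z/4))
V((-5 + 0)*(X(-1, 5)/2), -215) - j = (777 - 395/4*(-215) + (¼)*(-215)²) - 1*1462 = (777 + 84925/4 + (¼)*46225) - 1462 = (777 + 84925/4 + 46225/4) - 1462 = 67129/2 - 1462 = 64205/2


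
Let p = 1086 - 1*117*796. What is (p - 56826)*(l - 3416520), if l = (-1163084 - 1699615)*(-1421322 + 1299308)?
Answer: -51998896350407952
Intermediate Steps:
p = -92046 (p = 1086 - 117*796 = 1086 - 93132 = -92046)
l = 349289355786 (l = -2862699*(-122014) = 349289355786)
(p - 56826)*(l - 3416520) = (-92046 - 56826)*(349289355786 - 3416520) = -148872*349285939266 = -51998896350407952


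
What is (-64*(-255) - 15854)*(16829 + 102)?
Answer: 7889846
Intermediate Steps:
(-64*(-255) - 15854)*(16829 + 102) = (16320 - 15854)*16931 = 466*16931 = 7889846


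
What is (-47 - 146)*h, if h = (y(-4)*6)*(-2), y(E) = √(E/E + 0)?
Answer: 2316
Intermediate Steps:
y(E) = 1 (y(E) = √(1 + 0) = √1 = 1)
h = -12 (h = (1*6)*(-2) = 6*(-2) = -12)
(-47 - 146)*h = (-47 - 146)*(-12) = -193*(-12) = 2316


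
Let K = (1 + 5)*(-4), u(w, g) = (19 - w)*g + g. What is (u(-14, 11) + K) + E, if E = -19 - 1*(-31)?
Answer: 362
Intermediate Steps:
u(w, g) = g + g*(19 - w) (u(w, g) = g*(19 - w) + g = g + g*(19 - w))
E = 12 (E = -19 + 31 = 12)
K = -24 (K = 6*(-4) = -24)
(u(-14, 11) + K) + E = (11*(20 - 1*(-14)) - 24) + 12 = (11*(20 + 14) - 24) + 12 = (11*34 - 24) + 12 = (374 - 24) + 12 = 350 + 12 = 362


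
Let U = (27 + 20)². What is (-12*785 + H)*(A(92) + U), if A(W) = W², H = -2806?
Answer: -130488098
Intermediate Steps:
U = 2209 (U = 47² = 2209)
(-12*785 + H)*(A(92) + U) = (-12*785 - 2806)*(92² + 2209) = (-9420 - 2806)*(8464 + 2209) = -12226*10673 = -130488098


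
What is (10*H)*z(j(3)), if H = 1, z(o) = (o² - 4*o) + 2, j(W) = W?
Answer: -10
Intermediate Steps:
z(o) = 2 + o² - 4*o
(10*H)*z(j(3)) = (10*1)*(2 + 3² - 4*3) = 10*(2 + 9 - 12) = 10*(-1) = -10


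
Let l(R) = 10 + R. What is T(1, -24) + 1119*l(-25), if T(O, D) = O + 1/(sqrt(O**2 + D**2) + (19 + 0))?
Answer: -3625363/216 + sqrt(577)/216 ≈ -16784.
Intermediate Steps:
T(O, D) = O + 1/(19 + sqrt(D**2 + O**2)) (T(O, D) = O + 1/(sqrt(D**2 + O**2) + 19) = O + 1/(19 + sqrt(D**2 + O**2)))
T(1, -24) + 1119*l(-25) = (1 + 19*1 + 1*sqrt((-24)**2 + 1**2))/(19 + sqrt((-24)**2 + 1**2)) + 1119*(10 - 25) = (1 + 19 + 1*sqrt(576 + 1))/(19 + sqrt(576 + 1)) + 1119*(-15) = (1 + 19 + 1*sqrt(577))/(19 + sqrt(577)) - 16785 = (1 + 19 + sqrt(577))/(19 + sqrt(577)) - 16785 = (20 + sqrt(577))/(19 + sqrt(577)) - 16785 = -16785 + (20 + sqrt(577))/(19 + sqrt(577))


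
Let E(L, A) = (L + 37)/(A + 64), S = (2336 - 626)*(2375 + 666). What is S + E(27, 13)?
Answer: 400408534/77 ≈ 5.2001e+6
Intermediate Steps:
S = 5200110 (S = 1710*3041 = 5200110)
E(L, A) = (37 + L)/(64 + A)
S + E(27, 13) = 5200110 + (37 + 27)/(64 + 13) = 5200110 + 64/77 = 400408534/77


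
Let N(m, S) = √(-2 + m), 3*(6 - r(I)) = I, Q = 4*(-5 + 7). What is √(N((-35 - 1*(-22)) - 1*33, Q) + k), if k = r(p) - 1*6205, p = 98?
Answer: √(-56085 + 36*I*√3)/3 ≈ 0.043882 + 78.941*I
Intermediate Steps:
Q = 8 (Q = 4*2 = 8)
r(I) = 6 - I/3
k = -18695/3 (k = (6 - ⅓*98) - 1*6205 = (6 - 98/3) - 6205 = -80/3 - 6205 = -18695/3 ≈ -6231.7)
√(N((-35 - 1*(-22)) - 1*33, Q) + k) = √(√(-2 + ((-35 - 1*(-22)) - 1*33)) - 18695/3) = √(√(-2 + ((-35 + 22) - 33)) - 18695/3) = √(√(-2 + (-13 - 33)) - 18695/3) = √(√(-2 - 46) - 18695/3) = √(√(-48) - 18695/3) = √(4*I*√3 - 18695/3) = √(-18695/3 + 4*I*√3)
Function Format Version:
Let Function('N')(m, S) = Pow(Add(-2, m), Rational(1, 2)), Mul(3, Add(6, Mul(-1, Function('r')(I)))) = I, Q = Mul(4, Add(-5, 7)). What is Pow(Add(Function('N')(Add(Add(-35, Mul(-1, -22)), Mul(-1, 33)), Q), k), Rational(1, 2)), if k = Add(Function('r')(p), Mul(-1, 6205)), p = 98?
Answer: Mul(Rational(1, 3), Pow(Add(-56085, Mul(36, I, Pow(3, Rational(1, 2)))), Rational(1, 2))) ≈ Add(0.043882, Mul(78.941, I))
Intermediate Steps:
Q = 8 (Q = Mul(4, 2) = 8)
Function('r')(I) = Add(6, Mul(Rational(-1, 3), I))
k = Rational(-18695, 3) (k = Add(Add(6, Mul(Rational(-1, 3), 98)), Mul(-1, 6205)) = Add(Add(6, Rational(-98, 3)), -6205) = Add(Rational(-80, 3), -6205) = Rational(-18695, 3) ≈ -6231.7)
Pow(Add(Function('N')(Add(Add(-35, Mul(-1, -22)), Mul(-1, 33)), Q), k), Rational(1, 2)) = Pow(Add(Pow(Add(-2, Add(Add(-35, Mul(-1, -22)), Mul(-1, 33))), Rational(1, 2)), Rational(-18695, 3)), Rational(1, 2)) = Pow(Add(Pow(Add(-2, Add(Add(-35, 22), -33)), Rational(1, 2)), Rational(-18695, 3)), Rational(1, 2)) = Pow(Add(Pow(Add(-2, Add(-13, -33)), Rational(1, 2)), Rational(-18695, 3)), Rational(1, 2)) = Pow(Add(Pow(Add(-2, -46), Rational(1, 2)), Rational(-18695, 3)), Rational(1, 2)) = Pow(Add(Pow(-48, Rational(1, 2)), Rational(-18695, 3)), Rational(1, 2)) = Pow(Add(Mul(4, I, Pow(3, Rational(1, 2))), Rational(-18695, 3)), Rational(1, 2)) = Pow(Add(Rational(-18695, 3), Mul(4, I, Pow(3, Rational(1, 2)))), Rational(1, 2))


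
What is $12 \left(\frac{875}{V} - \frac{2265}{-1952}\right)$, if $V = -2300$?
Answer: $\frac{105045}{11224} \approx 9.359$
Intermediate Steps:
$12 \left(\frac{875}{V} - \frac{2265}{-1952}\right) = 12 \left(\frac{875}{-2300} - \frac{2265}{-1952}\right) = 12 \left(875 \left(- \frac{1}{2300}\right) - - \frac{2265}{1952}\right) = 12 \left(- \frac{35}{92} + \frac{2265}{1952}\right) = 12 \cdot \frac{35015}{44896} = \frac{105045}{11224}$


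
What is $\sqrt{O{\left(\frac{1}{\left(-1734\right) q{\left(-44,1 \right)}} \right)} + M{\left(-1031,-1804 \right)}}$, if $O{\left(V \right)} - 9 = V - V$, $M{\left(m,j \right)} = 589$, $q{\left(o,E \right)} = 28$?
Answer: $\sqrt{598} \approx 24.454$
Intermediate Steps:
$O{\left(V \right)} = 9$ ($O{\left(V \right)} = 9 + \left(V - V\right) = 9 + 0 = 9$)
$\sqrt{O{\left(\frac{1}{\left(-1734\right) q{\left(-44,1 \right)}} \right)} + M{\left(-1031,-1804 \right)}} = \sqrt{9 + 589} = \sqrt{598}$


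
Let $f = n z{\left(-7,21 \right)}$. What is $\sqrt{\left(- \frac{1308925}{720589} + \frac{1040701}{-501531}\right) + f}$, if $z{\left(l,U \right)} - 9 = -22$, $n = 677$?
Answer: $\frac{i \sqrt{1149992029318414598884322457}}{361397721759} \approx 93.834 i$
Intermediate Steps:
$z{\left(l,U \right)} = -13$ ($z{\left(l,U \right)} = 9 - 22 = -13$)
$f = -8801$ ($f = 677 \left(-13\right) = -8801$)
$\sqrt{\left(- \frac{1308925}{720589} + \frac{1040701}{-501531}\right) + f} = \sqrt{\left(- \frac{1308925}{720589} + \frac{1040701}{-501531}\right) - 8801} = \sqrt{\left(\left(-1308925\right) \frac{1}{720589} + 1040701 \left(- \frac{1}{501531}\right)\right) - 8801} = \sqrt{\left(- \frac{1308925}{720589} - \frac{1040701}{501531}\right) - 8801} = \sqrt{- \frac{1406384157064}{361397721759} - 8801} = \sqrt{- \frac{3182067733358023}{361397721759}} = \frac{i \sqrt{1149992029318414598884322457}}{361397721759}$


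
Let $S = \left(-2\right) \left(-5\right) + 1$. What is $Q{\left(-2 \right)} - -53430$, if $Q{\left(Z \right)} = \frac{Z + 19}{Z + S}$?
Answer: $\frac{480887}{9} \approx 53432.0$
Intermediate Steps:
$S = 11$ ($S = 10 + 1 = 11$)
$Q{\left(Z \right)} = \frac{19 + Z}{11 + Z}$ ($Q{\left(Z \right)} = \frac{Z + 19}{Z + 11} = \frac{19 + Z}{11 + Z}$)
$Q{\left(-2 \right)} - -53430 = \frac{19 - 2}{11 - 2} - -53430 = \frac{1}{9} \cdot 17 + 53430 = \frac{17}{9} + 53430 = \frac{480887}{9}$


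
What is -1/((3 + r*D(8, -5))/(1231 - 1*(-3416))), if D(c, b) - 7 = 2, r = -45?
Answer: 1549/134 ≈ 11.560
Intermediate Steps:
D(c, b) = 9 (D(c, b) = 7 + 2 = 9)
-1/((3 + r*D(8, -5))/(1231 - 1*(-3416))) = -1/((3 - 45*9)/(1231 - 1*(-3416))) = -1/((3 - 405)/(1231 + 3416)) = -1/((-402/4647)) = -1/((-402*1/4647)) = -1/(-134/1549) = -1*(-1549/134) = 1549/134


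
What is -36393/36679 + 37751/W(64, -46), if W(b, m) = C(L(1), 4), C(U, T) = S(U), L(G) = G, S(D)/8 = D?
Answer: 1384377785/293432 ≈ 4717.9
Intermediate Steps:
S(D) = 8*D
C(U, T) = 8*U
W(b, m) = 8 (W(b, m) = 8*1 = 8)
-36393/36679 + 37751/W(64, -46) = -36393/36679 + 37751/8 = 1384377785/293432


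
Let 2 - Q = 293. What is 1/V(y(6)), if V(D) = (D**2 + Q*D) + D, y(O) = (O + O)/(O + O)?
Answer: -1/289 ≈ -0.0034602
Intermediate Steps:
Q = -291 (Q = 2 - 1*293 = 2 - 293 = -291)
y(O) = 1 (y(O) = (2*O)/((2*O)) = (2*O)*(1/(2*O)) = 1)
V(D) = D**2 - 290*D (V(D) = (D**2 - 291*D) + D = D**2 - 290*D)
1/V(y(6)) = 1/(1*(-290 + 1)) = 1/(1*(-289)) = 1/(-289) = -1/289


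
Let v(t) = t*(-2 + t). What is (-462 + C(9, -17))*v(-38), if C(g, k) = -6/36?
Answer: -2107480/3 ≈ -7.0249e+5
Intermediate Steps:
C(g, k) = -⅙ (C(g, k) = -6*1/36 = -⅙)
(-462 + C(9, -17))*v(-38) = (-462 - ⅙)*(-38*(-2 - 38)) = -(-52687)*(-40)/3 = -2773/6*1520 = -2107480/3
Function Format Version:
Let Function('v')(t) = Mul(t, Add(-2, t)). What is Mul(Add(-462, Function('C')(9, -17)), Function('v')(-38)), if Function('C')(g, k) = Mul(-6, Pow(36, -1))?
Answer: Rational(-2107480, 3) ≈ -7.0249e+5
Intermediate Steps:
Function('C')(g, k) = Rational(-1, 6) (Function('C')(g, k) = Mul(-6, Rational(1, 36)) = Rational(-1, 6))
Mul(Add(-462, Function('C')(9, -17)), Function('v')(-38)) = Mul(Add(-462, Rational(-1, 6)), Mul(-38, Add(-2, -38))) = Mul(Rational(-2773, 6), Mul(-38, -40)) = Mul(Rational(-2773, 6), 1520) = Rational(-2107480, 3)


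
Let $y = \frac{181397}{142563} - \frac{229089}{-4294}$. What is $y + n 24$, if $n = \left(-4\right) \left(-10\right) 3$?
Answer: $\frac{1796475237185}{612165522} \approx 2934.6$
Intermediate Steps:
$n = 120$ ($n = 40 \cdot 3 = 120$)
$y = \frac{33438533825}{612165522}$ ($y = 181397 \cdot \frac{1}{142563} - - \frac{229089}{4294} = \frac{181397}{142563} + \frac{229089}{4294} = \frac{33438533825}{612165522} \approx 54.623$)
$y + n 24 = \frac{33438533825}{612165522} + 120 \cdot 24 = \frac{33438533825}{612165522} + 2880 = \frac{1796475237185}{612165522}$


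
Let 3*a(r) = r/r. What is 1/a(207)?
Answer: 3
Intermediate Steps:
a(r) = ⅓ (a(r) = (r/r)/3 = (⅓)*1 = ⅓)
1/a(207) = 1/(⅓) = 3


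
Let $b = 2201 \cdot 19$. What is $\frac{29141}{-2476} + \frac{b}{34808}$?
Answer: $- \frac{11984159}{1134008} \approx -10.568$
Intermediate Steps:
$b = 41819$
$\frac{29141}{-2476} + \frac{b}{34808} = \frac{29141}{-2476} + \frac{41819}{34808} = 29141 \left(- \frac{1}{2476}\right) + 41819 \cdot \frac{1}{34808} = - \frac{29141}{2476} + \frac{2201}{1832} = - \frac{11984159}{1134008}$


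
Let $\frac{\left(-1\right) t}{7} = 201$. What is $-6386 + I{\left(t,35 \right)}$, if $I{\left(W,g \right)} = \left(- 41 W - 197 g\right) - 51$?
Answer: $44355$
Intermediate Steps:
$t = -1407$ ($t = \left(-7\right) 201 = -1407$)
$I{\left(W,g \right)} = -51 - 197 g - 41 W$ ($I{\left(W,g \right)} = \left(- 197 g - 41 W\right) - 51 = -51 - 197 g - 41 W$)
$-6386 + I{\left(t,35 \right)} = -6386 - -50741 = -6386 + 50741 = 44355$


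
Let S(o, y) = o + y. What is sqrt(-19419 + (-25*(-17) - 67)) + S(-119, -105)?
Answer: -224 + 7*I*sqrt(389) ≈ -224.0 + 138.06*I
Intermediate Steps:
sqrt(-19419 + (-25*(-17) - 67)) + S(-119, -105) = sqrt(-19419 + (-25*(-17) - 67)) + (-119 - 105) = sqrt(-19419 + (425 - 67)) - 224 = sqrt(-19419 + 358) - 224 = sqrt(-19061) - 224 = 7*I*sqrt(389) - 224 = -224 + 7*I*sqrt(389)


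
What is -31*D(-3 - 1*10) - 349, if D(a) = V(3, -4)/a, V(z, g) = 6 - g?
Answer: -4227/13 ≈ -325.15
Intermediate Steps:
D(a) = 10/a (D(a) = (6 - 1*(-4))/a = (6 + 4)/a = 10/a)
-31*D(-3 - 1*10) - 349 = -310/(-3 - 1*10) - 349 = -310/(-3 - 10) - 349 = -310/(-13) - 349 = -310*(-1)/13 - 349 = -31*(-10/13) - 349 = 310/13 - 349 = -4227/13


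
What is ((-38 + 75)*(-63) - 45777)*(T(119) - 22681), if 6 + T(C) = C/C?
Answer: 1091378088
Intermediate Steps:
T(C) = -5 (T(C) = -6 + C/C = -6 + 1 = -5)
((-38 + 75)*(-63) - 45777)*(T(119) - 22681) = ((-38 + 75)*(-63) - 45777)*(-5 - 22681) = (37*(-63) - 45777)*(-22686) = (-2331 - 45777)*(-22686) = -48108*(-22686) = 1091378088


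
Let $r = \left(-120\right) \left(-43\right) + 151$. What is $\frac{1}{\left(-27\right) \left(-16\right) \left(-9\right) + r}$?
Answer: $\frac{1}{1423} \approx 0.00070274$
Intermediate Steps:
$r = 5311$ ($r = 5160 + 151 = 5311$)
$\frac{1}{\left(-27\right) \left(-16\right) \left(-9\right) + r} = \frac{1}{\left(-27\right) \left(-16\right) \left(-9\right) + 5311} = \frac{1}{432 \left(-9\right) + 5311} = \frac{1}{-3888 + 5311} = \frac{1}{1423}$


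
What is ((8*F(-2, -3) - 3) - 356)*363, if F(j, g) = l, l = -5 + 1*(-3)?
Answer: -153549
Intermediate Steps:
l = -8 (l = -5 - 3 = -8)
F(j, g) = -8
((8*F(-2, -3) - 3) - 356)*363 = ((8*(-8) - 3) - 356)*363 = ((-64 - 3) - 356)*363 = (-67 - 356)*363 = -423*363 = -153549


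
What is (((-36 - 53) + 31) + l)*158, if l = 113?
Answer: 8690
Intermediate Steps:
(((-36 - 53) + 31) + l)*158 = (((-36 - 53) + 31) + 113)*158 = ((-89 + 31) + 113)*158 = (-58 + 113)*158 = 55*158 = 8690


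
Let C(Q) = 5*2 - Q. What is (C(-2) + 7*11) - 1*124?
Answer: -35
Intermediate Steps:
C(Q) = 10 - Q
(C(-2) + 7*11) - 1*124 = ((10 - 1*(-2)) + 7*11) - 1*124 = ((10 + 2) + 77) - 124 = (12 + 77) - 124 = 89 - 124 = -35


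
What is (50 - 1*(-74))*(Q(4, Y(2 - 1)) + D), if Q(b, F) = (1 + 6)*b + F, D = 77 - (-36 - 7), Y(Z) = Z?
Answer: 18476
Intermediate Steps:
D = 120 (D = 77 - 1*(-43) = 77 + 43 = 120)
Q(b, F) = F + 7*b (Q(b, F) = 7*b + F = F + 7*b)
(50 - 1*(-74))*(Q(4, Y(2 - 1)) + D) = (50 - 1*(-74))*(((2 - 1) + 7*4) + 120) = (50 + 74)*((1 + 28) + 120) = 124*(29 + 120) = 124*149 = 18476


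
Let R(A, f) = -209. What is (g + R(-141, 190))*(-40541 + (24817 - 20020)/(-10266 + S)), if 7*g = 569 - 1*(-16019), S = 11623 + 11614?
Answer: -7953519274250/90797 ≈ -8.7597e+7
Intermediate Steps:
S = 23237
g = 16588/7 (g = (569 - 1*(-16019))/7 = (569 + 16019)/7 = (1/7)*16588 = 16588/7 ≈ 2369.7)
(g + R(-141, 190))*(-40541 + (24817 - 20020)/(-10266 + S)) = (16588/7 - 209)*(-40541 + (24817 - 20020)/(-10266 + 23237)) = 15125*(-40541 + 4797/12971)/7 = (15125/7)*(-525852514/12971) = -7953519274250/90797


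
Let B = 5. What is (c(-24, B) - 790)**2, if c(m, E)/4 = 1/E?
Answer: 15570916/25 ≈ 6.2284e+5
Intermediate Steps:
c(m, E) = 4/E
(c(-24, B) - 790)**2 = (4/5 - 790)**2 = (-3946/5)**2 = 15570916/25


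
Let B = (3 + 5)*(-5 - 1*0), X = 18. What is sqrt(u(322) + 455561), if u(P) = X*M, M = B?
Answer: sqrt(454841) ≈ 674.42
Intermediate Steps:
B = -40 (B = 8*(-5 + 0) = 8*(-5) = -40)
M = -40
u(P) = -720 (u(P) = 18*(-40) = -720)
sqrt(u(322) + 455561) = sqrt(-720 + 455561) = sqrt(454841)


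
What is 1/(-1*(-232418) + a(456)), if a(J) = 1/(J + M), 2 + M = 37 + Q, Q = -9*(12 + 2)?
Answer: 365/84832571 ≈ 4.3026e-6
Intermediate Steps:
Q = -126 (Q = -9*14 = -126)
M = -91 (M = -2 + (37 - 126) = -2 - 89 = -91)
a(J) = 1/(-91 + J) (a(J) = 1/(J - 91) = 1/(-91 + J))
1/(-1*(-232418) + a(456)) = 1/(-1*(-232418) + 1/(-91 + 456)) = 1/(232418 + 1/365) = 1/(84832571/365) = 365/84832571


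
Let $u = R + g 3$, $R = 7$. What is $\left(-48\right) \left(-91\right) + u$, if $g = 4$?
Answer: $4387$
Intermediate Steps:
$u = 19$ ($u = 7 + 4 \cdot 3 = 7 + 12 = 19$)
$\left(-48\right) \left(-91\right) + u = \left(-48\right) \left(-91\right) + 19 = 4368 + 19 = 4387$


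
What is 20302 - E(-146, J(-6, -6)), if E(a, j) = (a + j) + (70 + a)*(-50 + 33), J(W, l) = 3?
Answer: 19153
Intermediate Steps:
E(a, j) = -1190 + j - 16*a (E(a, j) = (a + j) + (70 + a)*(-17) = (a + j) + (-1190 - 17*a) = -1190 + j - 16*a)
20302 - E(-146, J(-6, -6)) = 20302 - (-1190 + 3 - 16*(-146)) = 20302 - (-1190 + 3 + 2336) = 20302 - 1*1149 = 20302 - 1149 = 19153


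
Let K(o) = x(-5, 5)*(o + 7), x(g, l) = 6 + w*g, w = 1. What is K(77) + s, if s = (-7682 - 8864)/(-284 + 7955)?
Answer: 627818/7671 ≈ 81.843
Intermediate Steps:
x(g, l) = 6 + g (x(g, l) = 6 + 1*g = 6 + g)
s = -16546/7671 ≈ -2.1570
K(o) = 7 + o (K(o) = (6 - 5)*(o + 7) = 1*(7 + o) = 7 + o)
K(77) + s = (7 + 77) - 16546/7671 = 84 - 16546/7671 = 627818/7671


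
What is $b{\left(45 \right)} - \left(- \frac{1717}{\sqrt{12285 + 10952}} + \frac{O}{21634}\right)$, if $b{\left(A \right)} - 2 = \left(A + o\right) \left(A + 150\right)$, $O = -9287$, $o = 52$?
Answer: $\frac{409259665}{21634} + \frac{1717 \sqrt{23237}}{23237} \approx 18929.0$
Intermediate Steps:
$b{\left(A \right)} = 2 + \left(52 + A\right) \left(150 + A\right)$ ($b{\left(A \right)} = 2 + \left(A + 52\right) \left(A + 150\right) = 2 + \left(52 + A\right) \left(150 + A\right)$)
$b{\left(45 \right)} - \left(- \frac{1717}{\sqrt{12285 + 10952}} + \frac{O}{21634}\right) = \left(7802 + 45^{2} + 202 \cdot 45\right) - \left(- \frac{1717}{\sqrt{12285 + 10952}} - \frac{9287}{21634}\right) = \left(7802 + 2025 + 9090\right) - \left(- \frac{1717}{\sqrt{23237}} - \frac{9287}{21634}\right) = 18917 - \left(- 1717 \frac{\sqrt{23237}}{23237} - \frac{9287}{21634}\right) = 18917 - \left(- \frac{1717 \sqrt{23237}}{23237} - \frac{9287}{21634}\right) = 18917 - \left(- \frac{9287}{21634} - \frac{1717 \sqrt{23237}}{23237}\right) = 18917 + \left(\frac{9287}{21634} + \frac{1717 \sqrt{23237}}{23237}\right) = \frac{409259665}{21634} + \frac{1717 \sqrt{23237}}{23237}$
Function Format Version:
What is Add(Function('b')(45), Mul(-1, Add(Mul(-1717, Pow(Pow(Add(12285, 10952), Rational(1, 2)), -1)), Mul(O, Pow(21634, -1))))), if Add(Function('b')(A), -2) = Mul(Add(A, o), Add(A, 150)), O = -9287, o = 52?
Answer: Add(Rational(409259665, 21634), Mul(Rational(1717, 23237), Pow(23237, Rational(1, 2)))) ≈ 18929.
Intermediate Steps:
Function('b')(A) = Add(2, Mul(Add(52, A), Add(150, A))) (Function('b')(A) = Add(2, Mul(Add(A, 52), Add(A, 150))) = Add(2, Mul(Add(52, A), Add(150, A))))
Add(Function('b')(45), Mul(-1, Add(Mul(-1717, Pow(Pow(Add(12285, 10952), Rational(1, 2)), -1)), Mul(O, Pow(21634, -1))))) = Add(Add(7802, Pow(45, 2), Mul(202, 45)), Mul(-1, Add(Mul(-1717, Pow(Pow(Add(12285, 10952), Rational(1, 2)), -1)), Mul(-9287, Pow(21634, -1))))) = Add(Add(7802, 2025, 9090), Mul(-1, Add(Mul(-1717, Pow(Pow(23237, Rational(1, 2)), -1)), Mul(-9287, Rational(1, 21634))))) = Add(18917, Mul(-1, Add(Mul(-1717, Mul(Rational(1, 23237), Pow(23237, Rational(1, 2)))), Rational(-9287, 21634)))) = Add(18917, Mul(-1, Add(Mul(Rational(-1717, 23237), Pow(23237, Rational(1, 2))), Rational(-9287, 21634)))) = Add(18917, Mul(-1, Add(Rational(-9287, 21634), Mul(Rational(-1717, 23237), Pow(23237, Rational(1, 2)))))) = Add(18917, Add(Rational(9287, 21634), Mul(Rational(1717, 23237), Pow(23237, Rational(1, 2))))) = Add(Rational(409259665, 21634), Mul(Rational(1717, 23237), Pow(23237, Rational(1, 2))))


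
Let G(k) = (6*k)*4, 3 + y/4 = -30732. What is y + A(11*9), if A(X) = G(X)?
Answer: -120564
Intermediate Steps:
y = -122940 (y = -12 + 4*(-30732) = -12 - 122928 = -122940)
G(k) = 24*k
A(X) = 24*X
y + A(11*9) = -122940 + 24*(11*9) = -122940 + 24*99 = -122940 + 2376 = -120564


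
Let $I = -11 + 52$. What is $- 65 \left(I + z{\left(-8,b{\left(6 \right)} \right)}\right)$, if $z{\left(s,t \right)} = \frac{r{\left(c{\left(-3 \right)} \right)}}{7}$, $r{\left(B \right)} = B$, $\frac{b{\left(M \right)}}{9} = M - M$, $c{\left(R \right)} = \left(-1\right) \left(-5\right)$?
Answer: $- \frac{18980}{7} \approx -2711.4$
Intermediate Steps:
$c{\left(R \right)} = 5$
$b{\left(M \right)} = 0$ ($b{\left(M \right)} = 9 \left(M - M\right) = 9 \cdot 0 = 0$)
$z{\left(s,t \right)} = \frac{5}{7}$
$I = 41$
$- 65 \left(I + z{\left(-8,b{\left(6 \right)} \right)}\right) = - 65 \left(41 + \frac{5}{7}\right) = \left(-65\right) \frac{292}{7} = - \frac{18980}{7}$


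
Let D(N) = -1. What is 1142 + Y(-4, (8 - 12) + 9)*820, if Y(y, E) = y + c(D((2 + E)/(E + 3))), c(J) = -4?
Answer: -5418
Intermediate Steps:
Y(y, E) = -4 + y (Y(y, E) = y - 4 = -4 + y)
1142 + Y(-4, (8 - 12) + 9)*820 = 1142 + (-4 - 4)*820 = 1142 - 8*820 = 1142 - 6560 = -5418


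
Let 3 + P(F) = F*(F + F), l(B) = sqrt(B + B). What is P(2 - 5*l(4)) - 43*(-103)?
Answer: 4834 - 80*sqrt(2) ≈ 4720.9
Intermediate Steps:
l(B) = sqrt(2)*sqrt(B) (l(B) = sqrt(2*B) = sqrt(2)*sqrt(B))
P(F) = -3 + 2*F**2 (P(F) = -3 + F*(F + F) = -3 + F*(2*F) = -3 + 2*F**2)
P(2 - 5*l(4)) - 43*(-103) = (-3 + 2*(2 - 5*sqrt(2)*sqrt(4))**2) - 43*(-103) = (-3 + 2*(2 - 5*sqrt(2)*2)**2) + 4429 = (-3 + 2*(2 - 10*sqrt(2))**2) + 4429 = 4426 + 2*(2 - 10*sqrt(2))**2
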